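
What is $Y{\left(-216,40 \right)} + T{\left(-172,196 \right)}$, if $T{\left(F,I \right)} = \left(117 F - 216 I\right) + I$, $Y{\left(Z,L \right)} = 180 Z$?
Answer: $-101144$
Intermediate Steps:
$T{\left(F,I \right)} = - 215 I + 117 F$ ($T{\left(F,I \right)} = \left(- 216 I + 117 F\right) + I = - 215 I + 117 F$)
$Y{\left(-216,40 \right)} + T{\left(-172,196 \right)} = 180 \left(-216\right) + \left(\left(-215\right) 196 + 117 \left(-172\right)\right) = -38880 - 62264 = -101144$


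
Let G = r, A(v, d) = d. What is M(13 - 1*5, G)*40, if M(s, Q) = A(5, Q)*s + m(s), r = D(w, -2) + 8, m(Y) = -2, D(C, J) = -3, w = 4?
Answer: 1520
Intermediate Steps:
r = 5 (r = -3 + 8 = 5)
G = 5
M(s, Q) = -2 + Q*s (M(s, Q) = Q*s - 2 = -2 + Q*s)
M(13 - 1*5, G)*40 = (-2 + 5*(13 - 1*5))*40 = (-2 + 5*(13 - 5))*40 = (-2 + 5*8)*40 = (-2 + 40)*40 = 38*40 = 1520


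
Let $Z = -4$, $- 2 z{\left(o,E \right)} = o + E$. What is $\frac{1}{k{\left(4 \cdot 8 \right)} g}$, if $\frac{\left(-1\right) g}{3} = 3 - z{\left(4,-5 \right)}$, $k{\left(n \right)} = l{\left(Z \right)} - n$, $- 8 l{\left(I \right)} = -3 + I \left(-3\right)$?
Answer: $\frac{16}{3975} \approx 0.0040252$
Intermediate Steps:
$z{\left(o,E \right)} = - \frac{E}{2} - \frac{o}{2}$ ($z{\left(o,E \right)} = - \frac{o + E}{2} = - \frac{E + o}{2} = - \frac{E}{2} - \frac{o}{2}$)
$l{\left(I \right)} = \frac{3}{8} + \frac{3 I}{8}$ ($l{\left(I \right)} = - \frac{-3 + I \left(-3\right)}{8} = - \frac{-3 - 3 I}{8} = \frac{3}{8} + \frac{3 I}{8}$)
$k{\left(n \right)} = - \frac{9}{8} - n$ ($k{\left(n \right)} = \left(\frac{3}{8} + \frac{3}{8} \left(-4\right)\right) - n = \left(\frac{3}{8} - \frac{3}{2}\right) - n = - \frac{9}{8} - n$)
$g = - \frac{15}{2}$ ($g = - 3 \left(3 - \left(\left(- \frac{1}{2}\right) \left(-5\right) - 2\right)\right) = - 3 \left(3 - \left(\frac{5}{2} - 2\right)\right) = - 3 \left(3 - \frac{1}{2}\right) = \left(-3\right) \frac{5}{2} = - \frac{15}{2} \approx -7.5$)
$\frac{1}{k{\left(4 \cdot 8 \right)} g} = \frac{1}{\left(- \frac{9}{8} - 4 \cdot 8\right) \left(- \frac{15}{2}\right)} = \frac{1}{\left(- \frac{9}{8} - 32\right) \left(- \frac{15}{2}\right)} = \frac{1}{\left(- \frac{265}{8}\right) \left(- \frac{15}{2}\right)} = \frac{1}{\frac{3975}{16}} = \frac{16}{3975}$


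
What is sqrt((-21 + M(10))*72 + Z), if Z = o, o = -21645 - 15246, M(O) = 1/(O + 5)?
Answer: I*sqrt(959955)/5 ≈ 195.95*I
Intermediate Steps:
M(O) = 1/(5 + O)
o = -36891
Z = -36891
sqrt((-21 + M(10))*72 + Z) = sqrt((-21 + 1/(5 + 10))*72 - 36891) = sqrt((-21 + 1/15)*72 - 36891) = sqrt(-314/15*72 - 36891) = sqrt(-7536/5 - 36891) = sqrt(-191991/5) = I*sqrt(959955)/5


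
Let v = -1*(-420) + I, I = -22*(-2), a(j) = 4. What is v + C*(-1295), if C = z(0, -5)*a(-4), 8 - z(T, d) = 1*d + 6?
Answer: -35796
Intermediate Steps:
z(T, d) = 2 - d (z(T, d) = 8 - (1*d + 6) = 8 - (d + 6) = 8 - (6 + d) = 8 + (-6 - d) = 2 - d)
I = 44
C = 28 (C = (2 - 1*(-5))*4 = (2 + 5)*4 = 7*4 = 28)
v = 464 (v = -1*(-420) + 44 = 420 + 44 = 464)
v + C*(-1295) = 464 + 28*(-1295) = 464 - 36260 = -35796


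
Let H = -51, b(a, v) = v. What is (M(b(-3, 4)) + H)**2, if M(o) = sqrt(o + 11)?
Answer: (51 - sqrt(15))**2 ≈ 2221.0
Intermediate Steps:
M(o) = sqrt(11 + o)
(M(b(-3, 4)) + H)**2 = (sqrt(11 + 4) - 51)**2 = (sqrt(15) - 51)**2 = (-51 + sqrt(15))**2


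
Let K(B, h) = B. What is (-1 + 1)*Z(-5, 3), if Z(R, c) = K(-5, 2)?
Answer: 0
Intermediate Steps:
Z(R, c) = -5
(-1 + 1)*Z(-5, 3) = (-1 + 1)*(-5) = 0*(-5) = 0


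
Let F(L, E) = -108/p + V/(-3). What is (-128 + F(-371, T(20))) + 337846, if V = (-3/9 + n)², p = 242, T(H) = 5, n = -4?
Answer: 1103302799/3267 ≈ 3.3771e+5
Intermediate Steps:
V = 169/9 (V = (-3/9 - 4)² = (-3*⅑ - 4)² = (-⅓ - 4)² = (-13/3)² = 169/9 ≈ 18.778)
F(L, E) = -21907/3267 (F(L, E) = -108/242 + (169/9)/(-3) = -108*1/242 + (169/9)*(-⅓) = -54/121 - 169/27 = -21907/3267)
(-128 + F(-371, T(20))) + 337846 = (-128 - 21907/3267) + 337846 = -440083/3267 + 337846 = 1103302799/3267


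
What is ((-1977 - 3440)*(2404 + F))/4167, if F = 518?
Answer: -5276158/1389 ≈ -3798.5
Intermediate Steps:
((-1977 - 3440)*(2404 + F))/4167 = ((-1977 - 3440)*(2404 + 518))/4167 = -5417*2922*(1/4167) = -15828474*1/4167 = -5276158/1389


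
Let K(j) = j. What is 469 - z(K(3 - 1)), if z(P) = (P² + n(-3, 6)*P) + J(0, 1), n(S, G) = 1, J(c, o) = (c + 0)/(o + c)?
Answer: 463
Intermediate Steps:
J(c, o) = c/(c + o)
z(P) = P + P² (z(P) = (P² + 1*P) + 0/(0 + 1) = (P² + P) + 0/1 = (P + P²) + 0*1 = (P + P²) + 0 = P + P²)
469 - z(K(3 - 1)) = 469 - (3 - 1)*(1 + (3 - 1)) = 469 - 2*(1 + 2) = 469 - 2*3 = 469 - 1*6 = 469 - 6 = 463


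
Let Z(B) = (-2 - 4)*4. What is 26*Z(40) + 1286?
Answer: 662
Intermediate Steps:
Z(B) = -24 (Z(B) = -6*4 = -24)
26*Z(40) + 1286 = 26*(-24) + 1286 = -624 + 1286 = 662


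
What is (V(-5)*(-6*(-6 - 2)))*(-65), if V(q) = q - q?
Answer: 0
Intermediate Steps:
V(q) = 0
(V(-5)*(-6*(-6 - 2)))*(-65) = (0*(-6*(-6 - 2)))*(-65) = (0*(-6*(-8)))*(-65) = (0*48)*(-65) = 0*(-65) = 0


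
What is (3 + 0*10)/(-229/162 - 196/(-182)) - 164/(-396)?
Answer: -596413/70191 ≈ -8.4970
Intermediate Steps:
(3 + 0*10)/(-229/162 - 196/(-182)) - 164/(-396) = (3 + 0)/(-229*1/162 - 196*(-1/182)) - 164*(-1/396) = 3/(-229/162 + 14/13) + 41/99 = 3/(-709/2106) + 41/99 = 3*(-2106/709) + 41/99 = -6318/709 + 41/99 = -596413/70191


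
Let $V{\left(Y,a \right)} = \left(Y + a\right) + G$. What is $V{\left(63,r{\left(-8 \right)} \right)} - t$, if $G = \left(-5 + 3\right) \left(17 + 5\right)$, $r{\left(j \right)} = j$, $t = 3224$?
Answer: $-3213$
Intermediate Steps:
$G = -44$ ($G = \left(-2\right) 22 = -44$)
$V{\left(Y,a \right)} = -44 + Y + a$ ($V{\left(Y,a \right)} = \left(Y + a\right) - 44 = -44 + Y + a$)
$V{\left(63,r{\left(-8 \right)} \right)} - t = \left(-44 + 63 - 8\right) - 3224 = 11 - 3224 = -3213$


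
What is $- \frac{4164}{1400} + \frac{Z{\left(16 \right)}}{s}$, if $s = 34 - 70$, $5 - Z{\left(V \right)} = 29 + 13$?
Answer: $- \frac{12263}{6300} \approx -1.9465$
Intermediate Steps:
$Z{\left(V \right)} = -37$ ($Z{\left(V \right)} = 5 - \left(29 + 13\right) = 5 - 42 = -37$)
$s = -36$ ($s = 34 - 70 = -36$)
$- \frac{4164}{1400} + \frac{Z{\left(16 \right)}}{s} = - \frac{4164}{1400} - \frac{37}{-36} = \left(-4164\right) \frac{1}{1400} - - \frac{37}{36} = - \frac{1041}{350} + \frac{37}{36} = - \frac{12263}{6300}$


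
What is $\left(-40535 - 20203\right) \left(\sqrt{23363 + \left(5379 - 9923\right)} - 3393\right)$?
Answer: $206084034 - 182214 \sqrt{2091} \approx 1.9775 \cdot 10^{8}$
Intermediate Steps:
$\left(-40535 - 20203\right) \left(\sqrt{23363 + \left(5379 - 9923\right)} - 3393\right) = - 60738 \left(\sqrt{23363 - 4544} - 3393\right) = - 60738 \left(\sqrt{18819} - 3393\right) = - 60738 \left(3 \sqrt{2091} - 3393\right) = - 60738 \left(-3393 + 3 \sqrt{2091}\right) = 206084034 - 182214 \sqrt{2091}$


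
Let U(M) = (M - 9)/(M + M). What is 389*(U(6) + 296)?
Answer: 460187/4 ≈ 1.1505e+5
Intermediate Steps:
U(M) = (-9 + M)/(2*M) (U(M) = (-9 + M)/((2*M)) = (-9 + M)*(1/(2*M)) = (-9 + M)/(2*M))
389*(U(6) + 296) = 389*((½)*(-9 + 6)/6 + 296) = 389*((½)*(⅙)*(-3) + 296) = 389*(-¼ + 296) = 389*(1183/4) = 460187/4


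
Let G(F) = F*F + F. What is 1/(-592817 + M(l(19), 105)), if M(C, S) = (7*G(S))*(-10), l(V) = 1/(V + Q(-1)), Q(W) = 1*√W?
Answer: -1/1371917 ≈ -7.2891e-7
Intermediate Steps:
Q(W) = √W
l(V) = 1/(I + V) (l(V) = 1/(V + √(-1)) = 1/(V + I) = 1/(I + V))
G(F) = F + F² (G(F) = F² + F = F + F²)
M(C, S) = -70*S*(1 + S) (M(C, S) = (7*(S*(1 + S)))*(-10) = (7*S*(1 + S))*(-10) = -70*S*(1 + S))
1/(-592817 + M(l(19), 105)) = 1/(-592817 - 70*105*(1 + 105)) = 1/(-592817 - 70*105*106) = 1/(-592817 - 779100) = 1/(-1371917) = -1/1371917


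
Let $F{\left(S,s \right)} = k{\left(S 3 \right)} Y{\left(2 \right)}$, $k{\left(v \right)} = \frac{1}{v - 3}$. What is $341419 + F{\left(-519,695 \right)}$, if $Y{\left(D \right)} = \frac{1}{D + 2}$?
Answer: $\frac{2130454559}{6240} \approx 3.4142 \cdot 10^{5}$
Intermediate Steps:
$Y{\left(D \right)} = \frac{1}{2 + D}$
$k{\left(v \right)} = \frac{1}{-3 + v}$
$F{\left(S,s \right)} = \frac{1}{4 \left(-3 + 3 S\right)}$ ($F{\left(S,s \right)} = \frac{1}{\left(-3 + S 3\right) \left(2 + 2\right)} = \frac{1}{\left(-3 + 3 S\right) 4} = \frac{1}{-3 + 3 S} \frac{1}{4} = \frac{1}{4 \left(-3 + 3 S\right)}$)
$341419 + F{\left(-519,695 \right)} = 341419 + \frac{1}{12 \left(-1 - 519\right)} = 341419 + \frac{1}{12 \left(-520\right)} = 341419 + \frac{1}{12} \left(- \frac{1}{520}\right) = 341419 - \frac{1}{6240} = \frac{2130454559}{6240}$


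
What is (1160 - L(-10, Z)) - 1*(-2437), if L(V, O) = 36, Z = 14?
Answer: 3561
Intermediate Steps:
(1160 - L(-10, Z)) - 1*(-2437) = (1160 - 1*36) - 1*(-2437) = (1160 - 36) + 2437 = 1124 + 2437 = 3561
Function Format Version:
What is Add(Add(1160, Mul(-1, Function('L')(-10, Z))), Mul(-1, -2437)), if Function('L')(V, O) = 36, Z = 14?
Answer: 3561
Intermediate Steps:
Add(Add(1160, Mul(-1, Function('L')(-10, Z))), Mul(-1, -2437)) = Add(Add(1160, Mul(-1, 36)), Mul(-1, -2437)) = Add(Add(1160, -36), 2437) = Add(1124, 2437) = 3561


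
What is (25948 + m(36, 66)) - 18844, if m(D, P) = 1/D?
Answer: 255745/36 ≈ 7104.0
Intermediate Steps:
(25948 + m(36, 66)) - 18844 = (25948 + 1/36) - 18844 = 934129/36 - 18844 = 255745/36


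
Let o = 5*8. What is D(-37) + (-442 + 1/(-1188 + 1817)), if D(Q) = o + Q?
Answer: -276130/629 ≈ -439.00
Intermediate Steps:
o = 40
D(Q) = 40 + Q
D(-37) + (-442 + 1/(-1188 + 1817)) = (40 - 37) + (-442 + 1/(-1188 + 1817)) = 3 + (-442 + 1/629) = 3 - 278017/629 = -276130/629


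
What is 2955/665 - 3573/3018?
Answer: 436143/133798 ≈ 3.2597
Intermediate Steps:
2955/665 - 3573/3018 = 2955*(1/665) - 3573*1/3018 = 591/133 - 1191/1006 = 436143/133798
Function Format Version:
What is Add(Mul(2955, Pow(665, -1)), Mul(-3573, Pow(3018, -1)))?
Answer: Rational(436143, 133798) ≈ 3.2597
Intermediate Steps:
Add(Mul(2955, Pow(665, -1)), Mul(-3573, Pow(3018, -1))) = Add(Mul(2955, Rational(1, 665)), Mul(-3573, Rational(1, 3018))) = Add(Rational(591, 133), Rational(-1191, 1006)) = Rational(436143, 133798)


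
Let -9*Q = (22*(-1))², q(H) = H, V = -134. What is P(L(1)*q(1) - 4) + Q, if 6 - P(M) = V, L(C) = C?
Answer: 776/9 ≈ 86.222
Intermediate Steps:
P(M) = 140 (P(M) = 6 - 1*(-134) = 6 + 134 = 140)
Q = -484/9 (Q = -(22*(-1))²/9 = -⅑*(-22)² = -⅑*484 = -484/9 ≈ -53.778)
P(L(1)*q(1) - 4) + Q = 140 - 484/9 = 776/9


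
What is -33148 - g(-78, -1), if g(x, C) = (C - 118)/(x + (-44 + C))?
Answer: -4077323/123 ≈ -33149.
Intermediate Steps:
g(x, C) = (-118 + C)/(-44 + C + x)
-33148 - g(-78, -1) = -33148 - (-118 - 1)/(-44 - 1 - 78) = -33148 - (-119)/(-123) = -33148 - (-1)*(-119)/123 = -33148 - 1*119/123 = -33148 - 119/123 = -4077323/123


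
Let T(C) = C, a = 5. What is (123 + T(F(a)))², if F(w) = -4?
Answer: 14161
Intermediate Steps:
(123 + T(F(a)))² = (123 - 4)² = 119² = 14161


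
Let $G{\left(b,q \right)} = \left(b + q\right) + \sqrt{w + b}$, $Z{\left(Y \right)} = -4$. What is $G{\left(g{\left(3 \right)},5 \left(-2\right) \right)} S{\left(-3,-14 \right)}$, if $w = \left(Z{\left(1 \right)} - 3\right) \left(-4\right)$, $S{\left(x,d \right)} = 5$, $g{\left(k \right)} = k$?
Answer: $-35 + 5 \sqrt{31} \approx -7.1612$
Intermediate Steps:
$w = 28$ ($w = \left(-4 - 3\right) \left(-4\right) = \left(-7\right) \left(-4\right) = 28$)
$G{\left(b,q \right)} = b + q + \sqrt{28 + b}$ ($G{\left(b,q \right)} = \left(b + q\right) + \sqrt{28 + b} = b + q + \sqrt{28 + b}$)
$G{\left(g{\left(3 \right)},5 \left(-2\right) \right)} S{\left(-3,-14 \right)} = \left(3 + 5 \left(-2\right) + \sqrt{28 + 3}\right) 5 = \left(3 - 10 + \sqrt{31}\right) 5 = \left(-7 + \sqrt{31}\right) 5 = -35 + 5 \sqrt{31}$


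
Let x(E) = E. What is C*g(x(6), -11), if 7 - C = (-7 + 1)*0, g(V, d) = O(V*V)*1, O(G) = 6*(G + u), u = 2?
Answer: 1596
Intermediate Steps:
O(G) = 12 + 6*G (O(G) = 6*(G + 2) = 6*(2 + G) = 12 + 6*G)
g(V, d) = 12 + 6*V² (g(V, d) = (12 + 6*(V*V))*1 = (12 + 6*V²)*1 = 12 + 6*V²)
C = 7 (C = 7 - (-7 + 1)*0 = 7 - (-6)*0 = 7 - 1*0 = 7 + 0 = 7)
C*g(x(6), -11) = 7*(12 + 6*6²) = 7*(12 + 6*36) = 7*(12 + 216) = 7*228 = 1596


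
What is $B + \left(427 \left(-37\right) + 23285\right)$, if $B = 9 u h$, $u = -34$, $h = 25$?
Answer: $-164$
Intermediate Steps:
$B = -7650$ ($B = 9 \left(-34\right) 25 = \left(-306\right) 25 = -7650$)
$B + \left(427 \left(-37\right) + 23285\right) = -7650 + \left(427 \left(-37\right) + 23285\right) = -7650 + \left(-15799 + 23285\right) = -7650 + 7486 = -164$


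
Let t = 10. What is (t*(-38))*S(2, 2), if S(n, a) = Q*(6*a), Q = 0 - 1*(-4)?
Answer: -18240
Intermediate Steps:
Q = 4 (Q = 0 + 4 = 4)
S(n, a) = 24*a (S(n, a) = 4*(6*a) = 24*a)
(t*(-38))*S(2, 2) = (10*(-38))*(24*2) = -380*48 = -18240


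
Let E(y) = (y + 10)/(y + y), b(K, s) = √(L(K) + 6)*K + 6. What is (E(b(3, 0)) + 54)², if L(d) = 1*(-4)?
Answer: 37873/12 - 1685*√2/18 ≈ 3023.7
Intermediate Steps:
L(d) = -4
b(K, s) = 6 + K*√2 (b(K, s) = √(-4 + 6)*K + 6 = √2*K + 6 = K*√2 + 6 = 6 + K*√2)
E(y) = (10 + y)/(2*y) (E(y) = (10 + y)/((2*y)) = (10 + y)*(1/(2*y)) = (10 + y)/(2*y))
(E(b(3, 0)) + 54)² = ((10 + (6 + 3*√2))/(2*(6 + 3*√2)) + 54)² = ((16 + 3*√2)/(2*(6 + 3*√2)) + 54)² = (54 + (16 + 3*√2)/(2*(6 + 3*√2)))²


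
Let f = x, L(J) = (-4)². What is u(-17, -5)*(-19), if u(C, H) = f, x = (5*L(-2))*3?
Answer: -4560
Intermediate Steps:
L(J) = 16
x = 240 (x = (5*16)*3 = 80*3 = 240)
f = 240
u(C, H) = 240
u(-17, -5)*(-19) = 240*(-19) = -4560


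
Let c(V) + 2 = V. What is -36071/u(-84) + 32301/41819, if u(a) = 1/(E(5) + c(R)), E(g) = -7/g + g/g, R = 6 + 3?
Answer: -49778792412/209095 ≈ -2.3807e+5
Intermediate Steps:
R = 9
E(g) = 1 - 7/g (E(g) = -7/g + 1 = 1 - 7/g)
c(V) = -2 + V
u(a) = 5/33 (u(a) = 1/((-7 + 5)/5 + (-2 + 9)) = 1/((⅕)*(-2) + 7) = 1/(-⅖ + 7) = 1/(33/5) = 5/33)
-36071/u(-84) + 32301/41819 = -36071/5/33 + 32301/41819 = -36071*33/5 + 32301*(1/41819) = -1190343/5 + 32301/41819 = -49778792412/209095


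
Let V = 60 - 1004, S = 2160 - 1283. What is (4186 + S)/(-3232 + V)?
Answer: -5063/4176 ≈ -1.2124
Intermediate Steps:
S = 877
V = -944
(4186 + S)/(-3232 + V) = (4186 + 877)/(-3232 - 944) = 5063/(-4176) = 5063*(-1/4176) = -5063/4176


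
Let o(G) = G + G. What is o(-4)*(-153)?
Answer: 1224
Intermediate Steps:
o(G) = 2*G
o(-4)*(-153) = (2*(-4))*(-153) = -8*(-153) = 1224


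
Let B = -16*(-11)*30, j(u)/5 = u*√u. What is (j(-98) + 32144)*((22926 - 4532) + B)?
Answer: 760977056 - 81201820*I*√2 ≈ 7.6098e+8 - 1.1484e+8*I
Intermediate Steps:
j(u) = 5*u^(3/2) (j(u) = 5*(u*√u) = 5*u^(3/2))
B = 5280 (B = 176*30 = 5280)
(j(-98) + 32144)*((22926 - 4532) + B) = (5*(-98)^(3/2) + 32144)*((22926 - 4532) + 5280) = (5*(-686*I*√2) + 32144)*(18394 + 5280) = (-3430*I*√2 + 32144)*23674 = (32144 - 3430*I*√2)*23674 = 760977056 - 81201820*I*√2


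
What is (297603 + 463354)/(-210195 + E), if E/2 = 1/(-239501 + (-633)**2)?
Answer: -61328568458/16940455829 ≈ -3.6202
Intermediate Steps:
E = 1/80594 (E = 2/(-239501 + (-633)**2) = 2/(-239501 + 400689) = 2/161188 = 2*(1/161188) = 1/80594 ≈ 1.2408e-5)
(297603 + 463354)/(-210195 + E) = (297603 + 463354)/(-210195 + 1/80594) = 760957/(-16940455829/80594) = 760957*(-80594/16940455829) = -61328568458/16940455829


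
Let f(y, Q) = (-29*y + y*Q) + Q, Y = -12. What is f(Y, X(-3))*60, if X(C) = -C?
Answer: 18900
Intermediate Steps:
f(y, Q) = Q - 29*y + Q*y (f(y, Q) = (-29*y + Q*y) + Q = Q - 29*y + Q*y)
f(Y, X(-3))*60 = (-1*(-3) - 29*(-12) - 1*(-3)*(-12))*60 = (3 + 348 + 3*(-12))*60 = (3 + 348 - 36)*60 = 315*60 = 18900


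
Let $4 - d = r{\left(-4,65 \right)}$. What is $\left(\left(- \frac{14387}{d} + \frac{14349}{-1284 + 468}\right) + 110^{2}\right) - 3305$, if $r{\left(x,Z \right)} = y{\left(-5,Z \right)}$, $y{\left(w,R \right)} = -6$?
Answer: $\frac{9980653}{1360} \approx 7338.7$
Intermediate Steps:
$r{\left(x,Z \right)} = -6$
$d = 10$ ($d = 4 - -6 = 4 + 6 = 10$)
$\left(\left(- \frac{14387}{d} + \frac{14349}{-1284 + 468}\right) + 110^{2}\right) - 3305 = \left(\left(- \frac{14387}{10} + \frac{14349}{-1284 + 468}\right) + 110^{2}\right) - 3305 = \left(\left(\left(-14387\right) \frac{1}{10} + \frac{14349}{-816}\right) + 12100\right) - 3305 = \left(\left(- \frac{14387}{10} + 14349 \left(- \frac{1}{816}\right)\right) + 12100\right) - 3305 = \left(\left(- \frac{14387}{10} - \frac{4783}{272}\right) + 12100\right) - 3305 = \left(- \frac{1980547}{1360} + 12100\right) - 3305 = \frac{14475453}{1360} - 3305 = \frac{9980653}{1360}$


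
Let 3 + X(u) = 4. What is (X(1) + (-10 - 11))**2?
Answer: 400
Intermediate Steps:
X(u) = 1 (X(u) = -3 + 4 = 1)
(X(1) + (-10 - 11))**2 = (1 + (-10 - 11))**2 = (1 - 21)**2 = (-20)**2 = 400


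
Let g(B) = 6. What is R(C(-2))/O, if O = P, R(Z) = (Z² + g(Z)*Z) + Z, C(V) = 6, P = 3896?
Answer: 39/1948 ≈ 0.020021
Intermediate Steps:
R(Z) = Z² + 7*Z (R(Z) = (Z² + 6*Z) + Z = Z² + 7*Z)
O = 3896
R(C(-2))/O = (6*(7 + 6))/3896 = (6*13)*(1/3896) = 78*(1/3896) = 39/1948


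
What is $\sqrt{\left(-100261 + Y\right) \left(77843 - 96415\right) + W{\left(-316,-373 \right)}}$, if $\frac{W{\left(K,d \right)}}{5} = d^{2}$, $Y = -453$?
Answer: $23 \sqrt{3537157} \approx 43257.0$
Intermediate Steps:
$W{\left(K,d \right)} = 5 d^{2}$
$\sqrt{\left(-100261 + Y\right) \left(77843 - 96415\right) + W{\left(-316,-373 \right)}} = \sqrt{\left(-100261 - 453\right) \left(77843 - 96415\right) + 5 \left(-373\right)^{2}} = \sqrt{\left(-100714\right) \left(-18572\right) + 5 \cdot 139129} = \sqrt{1870460408 + 695645} = \sqrt{1871156053} = 23 \sqrt{3537157}$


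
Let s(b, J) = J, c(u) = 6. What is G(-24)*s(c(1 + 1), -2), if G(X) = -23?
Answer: 46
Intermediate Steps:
G(-24)*s(c(1 + 1), -2) = -23*(-2) = 46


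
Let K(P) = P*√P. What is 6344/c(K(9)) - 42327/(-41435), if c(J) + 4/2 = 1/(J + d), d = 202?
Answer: -60176430121/18935795 ≈ -3177.9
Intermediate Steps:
K(P) = P^(3/2)
c(J) = -2 + 1/(202 + J) (c(J) = -2 + 1/(J + 202) = -2 + 1/(202 + J))
6344/c(K(9)) - 42327/(-41435) = 6344/(((-403 - 2*9^(3/2))/(202 + 9^(3/2)))) - 42327/(-41435) = 6344/(((-403 - 2*27)/(202 + 27))) - 42327*(-1/41435) = 6344/(((-403 - 54)/229)) + 42327/41435 = 6344/(((1/229)*(-457))) + 42327/41435 = 6344/(-457/229) + 42327/41435 = 6344*(-229/457) + 42327/41435 = -1452776/457 + 42327/41435 = -60176430121/18935795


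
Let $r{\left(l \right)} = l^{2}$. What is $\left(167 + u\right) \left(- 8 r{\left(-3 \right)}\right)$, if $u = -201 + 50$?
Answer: $-1152$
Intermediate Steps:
$u = -151$
$\left(167 + u\right) \left(- 8 r{\left(-3 \right)}\right) = \left(167 - 151\right) \left(- 8 \left(-3\right)^{2}\right) = 16 \left(\left(-8\right) 9\right) = 16 \left(-72\right) = -1152$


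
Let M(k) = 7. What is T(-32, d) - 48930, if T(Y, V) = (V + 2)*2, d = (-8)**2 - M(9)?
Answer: -48812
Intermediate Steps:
d = 57 (d = (-8)**2 - 1*7 = 64 - 7 = 57)
T(Y, V) = 4 + 2*V (T(Y, V) = (2 + V)*2 = 4 + 2*V)
T(-32, d) - 48930 = (4 + 2*57) - 48930 = (4 + 114) - 48930 = 118 - 48930 = -48812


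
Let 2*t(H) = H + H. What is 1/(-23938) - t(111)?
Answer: -2657119/23938 ≈ -111.00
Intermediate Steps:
t(H) = H (t(H) = (H + H)/2 = (2*H)/2 = H)
1/(-23938) - t(111) = 1/(-23938) - 1*111 = -1/23938 - 111 = -2657119/23938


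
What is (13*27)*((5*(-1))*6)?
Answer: -10530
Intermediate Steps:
(13*27)*((5*(-1))*6) = 351*(-5*6) = 351*(-30) = -10530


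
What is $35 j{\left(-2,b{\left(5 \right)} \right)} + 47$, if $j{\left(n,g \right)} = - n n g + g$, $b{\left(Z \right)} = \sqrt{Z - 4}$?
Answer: $-58$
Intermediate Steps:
$b{\left(Z \right)} = \sqrt{-4 + Z}$
$j{\left(n,g \right)} = g - g n^{2}$ ($j{\left(n,g \right)} = - n^{2} g + g = - g n^{2} + g = g - g n^{2}$)
$35 j{\left(-2,b{\left(5 \right)} \right)} + 47 = 35 \sqrt{-4 + 5} \left(1 - \left(-2\right)^{2}\right) + 47 = 35 \sqrt{1} \left(1 - 4\right) + 47 = 35 \cdot 1 \left(1 - 4\right) + 47 = 35 \cdot 1 \left(-3\right) + 47 = 35 \left(-3\right) + 47 = -105 + 47 = -58$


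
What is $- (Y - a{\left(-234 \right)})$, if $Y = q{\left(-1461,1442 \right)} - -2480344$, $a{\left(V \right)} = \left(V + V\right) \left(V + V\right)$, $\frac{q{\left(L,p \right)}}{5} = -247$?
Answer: $-2260085$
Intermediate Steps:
$q{\left(L,p \right)} = -1235$ ($q{\left(L,p \right)} = 5 \left(-247\right) = -1235$)
$a{\left(V \right)} = 4 V^{2}$ ($a{\left(V \right)} = 2 V 2 V = 4 V^{2}$)
$Y = 2479109$ ($Y = -1235 - -2480344 = -1235 + 2480344 = 2479109$)
$- (Y - a{\left(-234 \right)}) = - (2479109 - 4 \left(-234\right)^{2}) = - (2479109 - 4 \cdot 54756) = - (2479109 - 219024) = \left(-1\right) 2260085 = -2260085$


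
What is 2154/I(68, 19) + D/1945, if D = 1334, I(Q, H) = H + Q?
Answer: 1435196/56405 ≈ 25.444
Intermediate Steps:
2154/I(68, 19) + D/1945 = 2154/(19 + 68) + 1334/1945 = 2154/87 + 1334*(1/1945) = 2154*(1/87) + 1334/1945 = 718/29 + 1334/1945 = 1435196/56405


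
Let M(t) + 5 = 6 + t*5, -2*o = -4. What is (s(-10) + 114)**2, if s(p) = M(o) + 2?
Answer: 16129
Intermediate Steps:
o = 2 (o = -1/2*(-4) = 2)
M(t) = 1 + 5*t (M(t) = -5 + (6 + t*5) = -5 + (6 + 5*t) = 1 + 5*t)
s(p) = 13 (s(p) = (1 + 5*2) + 2 = (1 + 10) + 2 = 11 + 2 = 13)
(s(-10) + 114)**2 = (13 + 114)**2 = 127**2 = 16129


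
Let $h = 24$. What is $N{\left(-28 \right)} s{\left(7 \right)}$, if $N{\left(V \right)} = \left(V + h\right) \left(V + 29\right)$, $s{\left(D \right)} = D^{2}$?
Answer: $-196$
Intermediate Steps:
$N{\left(V \right)} = \left(24 + V\right) \left(29 + V\right)$ ($N{\left(V \right)} = \left(V + 24\right) \left(V + 29\right) = \left(24 + V\right) \left(29 + V\right)$)
$N{\left(-28 \right)} s{\left(7 \right)} = \left(696 + \left(-28\right)^{2} + 53 \left(-28\right)\right) 7^{2} = \left(696 + 784 - 1484\right) 49 = \left(-4\right) 49 = -196$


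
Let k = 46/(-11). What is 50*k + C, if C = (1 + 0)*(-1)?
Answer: -2311/11 ≈ -210.09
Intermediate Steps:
C = -1 (C = 1*(-1) = -1)
k = -46/11 (k = 46*(-1/11) = -46/11 ≈ -4.1818)
50*k + C = 50*(-46/11) - 1 = -2300/11 - 1 = -2311/11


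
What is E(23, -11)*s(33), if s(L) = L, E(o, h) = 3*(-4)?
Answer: -396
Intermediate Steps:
E(o, h) = -12
E(23, -11)*s(33) = -12*33 = -396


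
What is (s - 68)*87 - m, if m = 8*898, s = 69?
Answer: -7097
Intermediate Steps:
m = 7184
(s - 68)*87 - m = (69 - 68)*87 - 1*7184 = 1*87 - 7184 = 87 - 7184 = -7097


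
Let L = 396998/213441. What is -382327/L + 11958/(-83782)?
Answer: -3418486312309479/16630643218 ≈ -2.0555e+5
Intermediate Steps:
L = 396998/213441 (L = 396998*(1/213441) = 396998/213441 ≈ 1.8600)
-382327/L + 11958/(-83782) = -382327/396998/213441 + 11958/(-83782) = -382327*213441/396998 + 11958*(-1/83782) = -81604257207/396998 - 5979/41891 = -3418486312309479/16630643218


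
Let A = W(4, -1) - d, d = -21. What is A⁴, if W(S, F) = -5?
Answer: 65536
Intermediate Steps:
A = 16 (A = -5 - 1*(-21) = -5 + 21 = 16)
A⁴ = 16⁴ = 65536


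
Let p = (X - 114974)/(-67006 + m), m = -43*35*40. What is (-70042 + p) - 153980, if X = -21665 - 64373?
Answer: -4749456920/21201 ≈ -2.2402e+5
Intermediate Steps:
X = -86038
m = -60200 (m = -1505*40 = -60200)
p = 33502/21201 (p = (-86038 - 114974)/(-67006 - 60200) = -201012/(-127206) = -201012*(-1/127206) = 33502/21201 ≈ 1.5802)
(-70042 + p) - 153980 = (-70042 + 33502/21201) - 153980 = -1484926940/21201 - 153980 = -4749456920/21201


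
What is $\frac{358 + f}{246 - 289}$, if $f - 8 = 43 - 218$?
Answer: $- \frac{191}{43} \approx -4.4419$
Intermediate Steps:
$f = -167$ ($f = 8 + \left(43 - 218\right) = 8 - 175 = -167$)
$\frac{358 + f}{246 - 289} = \frac{358 - 167}{246 - 289} = \frac{191}{-43} = 191 \left(- \frac{1}{43}\right) = - \frac{191}{43}$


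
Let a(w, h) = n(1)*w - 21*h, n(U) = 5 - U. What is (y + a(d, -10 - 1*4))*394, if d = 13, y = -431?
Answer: -33490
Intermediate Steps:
a(w, h) = -21*h + 4*w (a(w, h) = (5 - 1*1)*w - 21*h = (5 - 1)*w - 21*h = 4*w - 21*h = -21*h + 4*w)
(y + a(d, -10 - 1*4))*394 = (-431 + (-21*(-10 - 1*4) + 4*13))*394 = (-431 + (-21*(-10 - 4) + 52))*394 = (-431 + (-21*(-14) + 52))*394 = (-431 + (294 + 52))*394 = (-431 + 346)*394 = -85*394 = -33490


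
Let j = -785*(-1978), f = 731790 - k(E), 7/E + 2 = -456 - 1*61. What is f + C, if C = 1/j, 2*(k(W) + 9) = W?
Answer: 294866287517102/402933435 ≈ 7.3180e+5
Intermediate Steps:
E = -7/519 (E = 7/(-2 + (-456 - 1*61)) = 7/(-2 + (-456 - 61)) = 7/(-2 - 517) = 7/(-519) = 7*(-1/519) = -7/519 ≈ -0.013487)
k(W) = -9 + W/2
f = 759607369/1038 (f = 731790 - (-9 + (½)*(-7/519)) = 731790 - (-9 - 7/1038) = 731790 - 1*(-9349/1038) = 731790 + 9349/1038 = 759607369/1038 ≈ 7.3180e+5)
j = 1552730
C = 1/1552730 ≈ 6.4403e-7
f + C = 759607369/1038 + 1/1552730 = 294866287517102/402933435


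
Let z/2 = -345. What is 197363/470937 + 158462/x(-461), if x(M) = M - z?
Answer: 74670815021/107844573 ≈ 692.39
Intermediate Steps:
z = -690 (z = 2*(-345) = -690)
x(M) = 690 + M (x(M) = M - 1*(-690) = M + 690 = 690 + M)
197363/470937 + 158462/x(-461) = 197363/470937 + 158462/(690 - 461) = 197363*(1/470937) + 158462/229 = 197363/470937 + 158462*(1/229) = 197363/470937 + 158462/229 = 74670815021/107844573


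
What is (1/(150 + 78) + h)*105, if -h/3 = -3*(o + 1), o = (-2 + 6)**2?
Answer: 1220975/76 ≈ 16065.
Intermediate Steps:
o = 16 (o = 4**2 = 16)
h = 153 (h = -(-9)*(16 + 1) = -(-9)*17 = -3*(-51) = 153)
(1/(150 + 78) + h)*105 = (1/(150 + 78) + 153)*105 = (1/228 + 153)*105 = (34885/228)*105 = 1220975/76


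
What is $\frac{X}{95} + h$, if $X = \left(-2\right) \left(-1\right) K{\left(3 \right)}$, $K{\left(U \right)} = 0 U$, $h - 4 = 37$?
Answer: $41$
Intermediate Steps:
$h = 41$ ($h = 4 + 37 = 41$)
$K{\left(U \right)} = 0$
$X = 0$ ($X = \left(-2\right) \left(-1\right) 0 = 2 \cdot 0 = 0$)
$\frac{X}{95} + h = \frac{0}{95} + 41 = 0 \cdot \frac{1}{95} + 41 = 0 + 41 = 41$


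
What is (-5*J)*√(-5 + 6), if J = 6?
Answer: -30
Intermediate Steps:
(-5*J)*√(-5 + 6) = (-5*6)*√(-5 + 6) = -30*√1 = -30*1 = -30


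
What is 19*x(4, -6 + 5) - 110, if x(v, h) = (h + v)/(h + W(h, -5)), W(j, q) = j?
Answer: -277/2 ≈ -138.50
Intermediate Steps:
x(v, h) = (h + v)/(2*h) (x(v, h) = (h + v)/(h + h) = (h + v)/((2*h)) = (h + v)*(1/(2*h)) = (h + v)/(2*h))
19*x(4, -6 + 5) - 110 = 19*(((-6 + 5) + 4)/(2*(-6 + 5))) - 110 = 19*((1/2)*(-1 + 4)/(-1)) - 110 = 19*((1/2)*(-1)*3) - 110 = 19*(-3/2) - 110 = -57/2 - 110 = -277/2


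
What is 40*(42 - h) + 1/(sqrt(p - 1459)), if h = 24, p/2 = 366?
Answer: 720 - I*sqrt(727)/727 ≈ 720.0 - 0.037088*I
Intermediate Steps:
p = 732 (p = 2*366 = 732)
40*(42 - h) + 1/(sqrt(p - 1459)) = 40*(42 - 1*24) + 1/(sqrt(732 - 1459)) = 40*(42 - 24) + 1/(sqrt(-727)) = 40*18 + 1/(I*sqrt(727)) = 720 - I*sqrt(727)/727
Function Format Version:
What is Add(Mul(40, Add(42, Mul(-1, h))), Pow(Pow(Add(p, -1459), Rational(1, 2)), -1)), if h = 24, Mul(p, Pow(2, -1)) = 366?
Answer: Add(720, Mul(Rational(-1, 727), I, Pow(727, Rational(1, 2)))) ≈ Add(720.00, Mul(-0.037088, I))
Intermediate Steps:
p = 732 (p = Mul(2, 366) = 732)
Add(Mul(40, Add(42, Mul(-1, h))), Pow(Pow(Add(p, -1459), Rational(1, 2)), -1)) = Add(Mul(40, Add(42, Mul(-1, 24))), Pow(Pow(Add(732, -1459), Rational(1, 2)), -1)) = Add(Mul(40, Add(42, -24)), Pow(Pow(-727, Rational(1, 2)), -1)) = Add(Mul(40, 18), Pow(Mul(I, Pow(727, Rational(1, 2))), -1)) = Add(720, Mul(Rational(-1, 727), I, Pow(727, Rational(1, 2))))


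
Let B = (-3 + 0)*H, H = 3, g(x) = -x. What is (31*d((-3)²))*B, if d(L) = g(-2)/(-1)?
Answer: 558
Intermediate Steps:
d(L) = -2 (d(L) = -1*(-2)/(-1) = 2*(-1) = -2)
B = -9 (B = (-3 + 0)*3 = -3*3 = -9)
(31*d((-3)²))*B = (31*(-2))*(-9) = -62*(-9) = 558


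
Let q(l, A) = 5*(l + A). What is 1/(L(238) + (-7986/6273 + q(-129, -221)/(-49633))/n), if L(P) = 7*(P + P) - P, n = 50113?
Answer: 5200857584139/16091453236862270 ≈ 0.00032321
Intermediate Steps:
q(l, A) = 5*A + 5*l (q(l, A) = 5*(A + l) = 5*A + 5*l)
L(P) = 13*P (L(P) = 7*(2*P) - P = 14*P - P = 13*P)
1/(L(238) + (-7986/6273 + q(-129, -221)/(-49633))/n) = 1/(13*238 + (-7986/6273 + (5*(-221) + 5*(-129))/(-49633))/50113) = 1/(3094 + (-7986*1/6273 + (-1105 - 645)*(-1/49633))*(1/50113)) = 1/(3094 + (-2662/2091 - 1750*(-1/49633))*(1/50113)) = 1/(3094 + (-2662/2091 + 1750/49633)*(1/50113)) = 1/(3094 - 128463796/103782603*1/50113) = 1/(3094 - 128463796/5200857584139) = 1/(16091453236862270/5200857584139) = 5200857584139/16091453236862270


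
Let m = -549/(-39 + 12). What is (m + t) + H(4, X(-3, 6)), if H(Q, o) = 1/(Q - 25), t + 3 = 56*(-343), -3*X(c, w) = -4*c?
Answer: -134335/7 ≈ -19191.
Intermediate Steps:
X(c, w) = 4*c/3 (X(c, w) = -(-4)*c/3 = 4*c/3)
m = 61/3 (m = -549/(-27) = -549*(-1/27) = 61/3 ≈ 20.333)
t = -19211 (t = -3 + 56*(-343) = -3 - 19208 = -19211)
H(Q, o) = 1/(-25 + Q)
(m + t) + H(4, X(-3, 6)) = (61/3 - 19211) + 1/(-25 + 4) = -57572/3 + 1/(-21) = -57572/3 - 1/21 = -134335/7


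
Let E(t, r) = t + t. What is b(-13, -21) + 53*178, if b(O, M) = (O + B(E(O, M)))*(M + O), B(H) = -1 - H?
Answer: 9026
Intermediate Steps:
E(t, r) = 2*t
b(O, M) = (-1 - O)*(M + O) (b(O, M) = (O + (-1 - 2*O))*(M + O) = (-1 - O)*(M + O))
b(-13, -21) + 53*178 = (-1*(-21) - 1*(-13) - 1*(-13)² - 1*(-21)*(-13)) + 53*178 = (21 + 13 - 1*169 - 273) + 9434 = (21 + 13 - 169 - 273) + 9434 = -408 + 9434 = 9026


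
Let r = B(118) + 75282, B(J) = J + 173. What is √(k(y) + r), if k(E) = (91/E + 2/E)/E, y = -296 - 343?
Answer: √30858043026/639 ≈ 274.91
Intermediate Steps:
B(J) = 173 + J
y = -639
r = 75573 (r = (173 + 118) + 75282 = 291 + 75282 = 75573)
k(E) = 93/E² (k(E) = (93/E)/E = 93/E²)
√(k(y) + r) = √(93/(-639)² + 75573) = √(93*(1/408321) + 75573) = √(31/136107 + 75573) = √(10286014342/136107) = √30858043026/639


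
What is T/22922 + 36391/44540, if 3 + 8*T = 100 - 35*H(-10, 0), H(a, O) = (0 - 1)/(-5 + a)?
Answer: 626011169/765709410 ≈ 0.81756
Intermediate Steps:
H(a, O) = -1/(-5 + a)
T = 71/6 (T = -3/8 + (100 - (-35)/(-5 - 10))/8 = -3/8 + (100 - (-35)/(-15))/8 = -3/8 + (100 - (-35)*(-1)/15)/8 = -3/8 + (100 - 35*1/15)/8 = -3/8 + (100 - 7/3)/8 = -3/8 + (1/8)*(293/3) = -3/8 + 293/24 = 71/6 ≈ 11.833)
T/22922 + 36391/44540 = (71/6)/22922 + 36391/44540 = (71/6)*(1/22922) + 36391*(1/44540) = 71/137532 + 36391/44540 = 626011169/765709410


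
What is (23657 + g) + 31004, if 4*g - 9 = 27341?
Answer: 122997/2 ≈ 61499.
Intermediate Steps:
g = 13675/2 (g = 9/4 + (¼)*27341 = 9/4 + 27341/4 = 13675/2 ≈ 6837.5)
(23657 + g) + 31004 = (23657 + 13675/2) + 31004 = 60989/2 + 31004 = 122997/2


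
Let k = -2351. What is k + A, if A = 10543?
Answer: 8192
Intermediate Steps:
k + A = -2351 + 10543 = 8192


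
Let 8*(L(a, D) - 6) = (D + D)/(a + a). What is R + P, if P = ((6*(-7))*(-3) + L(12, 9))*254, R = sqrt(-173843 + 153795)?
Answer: 536829/16 + 4*I*sqrt(1253) ≈ 33552.0 + 141.59*I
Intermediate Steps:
L(a, D) = 6 + D/(8*a) (L(a, D) = 6 + ((D + D)/(a + a))/8 = 6 + ((2*D)/((2*a)))/8 = 6 + ((2*D)*(1/(2*a)))/8 = 6 + (D/a)/8 = 6 + D/(8*a))
R = 4*I*sqrt(1253) (R = sqrt(-20048) = 4*I*sqrt(1253) ≈ 141.59*I)
P = 536829/16 (P = ((6*(-7))*(-3) + (6 + (1/8)*9/12))*254 = (-42*(-3) + (6 + (1/8)*9*(1/12)))*254 = (126 + (6 + 3/32))*254 = (126 + 195/32)*254 = (4227/32)*254 = 536829/16 ≈ 33552.)
R + P = 4*I*sqrt(1253) + 536829/16 = 536829/16 + 4*I*sqrt(1253)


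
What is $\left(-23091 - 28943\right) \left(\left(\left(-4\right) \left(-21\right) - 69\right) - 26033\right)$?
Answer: $1353820612$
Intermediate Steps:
$\left(-23091 - 28943\right) \left(\left(\left(-4\right) \left(-21\right) - 69\right) - 26033\right) = \left(-23091 - 28943\right) \left(\left(84 - 69\right) - 26033\right) = \left(-23091 - 28943\right) \left(15 - 26033\right) = \left(-52034\right) \left(-26018\right) = 1353820612$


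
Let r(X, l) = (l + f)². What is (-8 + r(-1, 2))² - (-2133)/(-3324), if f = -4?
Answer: 17017/1108 ≈ 15.358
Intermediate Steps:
r(X, l) = (-4 + l)² (r(X, l) = (l - 4)² = (-4 + l)²)
(-8 + r(-1, 2))² - (-2133)/(-3324) = (-8 + (-4 + 2)²)² - (-2133)/(-3324) = (-8 + (-2)²)² - (-2133)*(-1)/3324 = (-8 + 4)² - 1*711/1108 = (-4)² - 711/1108 = 16 - 711/1108 = 17017/1108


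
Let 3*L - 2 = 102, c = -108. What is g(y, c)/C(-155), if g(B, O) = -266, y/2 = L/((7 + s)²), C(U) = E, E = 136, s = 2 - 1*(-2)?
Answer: -133/68 ≈ -1.9559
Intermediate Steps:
s = 4 (s = 2 + 2 = 4)
C(U) = 136
L = 104/3 (L = ⅔ + (⅓)*102 = ⅔ + 34 = 104/3 ≈ 34.667)
y = 208/363 (y = 2*(104/(3*((7 + 4)²))) = 2*(104/(3*(11²))) = 2*((104/3)/121) = 2*((104/3)*(1/121)) = 2*(104/363) = 208/363 ≈ 0.57300)
g(y, c)/C(-155) = -266/136 = -266*1/136 = -133/68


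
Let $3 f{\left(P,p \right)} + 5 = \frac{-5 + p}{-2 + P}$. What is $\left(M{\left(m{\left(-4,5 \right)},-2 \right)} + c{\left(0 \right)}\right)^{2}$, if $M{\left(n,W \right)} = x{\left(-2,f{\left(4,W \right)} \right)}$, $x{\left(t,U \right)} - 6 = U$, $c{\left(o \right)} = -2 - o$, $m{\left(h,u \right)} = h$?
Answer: $\frac{49}{36} \approx 1.3611$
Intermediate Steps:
$f{\left(P,p \right)} = - \frac{5}{3} + \frac{-5 + p}{3 \left(-2 + P\right)}$ ($f{\left(P,p \right)} = - \frac{5}{3} + \frac{\left(-5 + p\right) \frac{1}{-2 + P}}{3} = - \frac{5}{3} + \frac{\frac{1}{-2 + P} \left(-5 + p\right)}{3} = - \frac{5}{3} + \frac{-5 + p}{3 \left(-2 + P\right)}$)
$x{\left(t,U \right)} = 6 + U$
$M{\left(n,W \right)} = \frac{7}{2} + \frac{W}{6}$ ($M{\left(n,W \right)} = 6 + \frac{5 + W - 20}{3 \left(-2 + 4\right)} = 6 + \frac{5 + W - 20}{3 \cdot 2} = 6 + \frac{1}{3} \cdot \frac{1}{2} \left(-15 + W\right) = 6 + \left(- \frac{5}{2} + \frac{W}{6}\right) = \frac{7}{2} + \frac{W}{6}$)
$\left(M{\left(m{\left(-4,5 \right)},-2 \right)} + c{\left(0 \right)}\right)^{2} = \left(\left(\frac{7}{2} + \frac{1}{6} \left(-2\right)\right) - 2\right)^{2} = \left(\left(\frac{7}{2} - \frac{1}{3}\right) + \left(-2 + 0\right)\right)^{2} = \left(\frac{19}{6} - 2\right)^{2} = \left(\frac{7}{6}\right)^{2} = \frac{49}{36}$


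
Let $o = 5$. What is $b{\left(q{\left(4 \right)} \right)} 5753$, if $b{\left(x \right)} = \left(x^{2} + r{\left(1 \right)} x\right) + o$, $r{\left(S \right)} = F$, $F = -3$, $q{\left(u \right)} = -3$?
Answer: $132319$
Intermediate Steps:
$r{\left(S \right)} = -3$
$b{\left(x \right)} = 5 + x^{2} - 3 x$ ($b{\left(x \right)} = \left(x^{2} - 3 x\right) + 5 = 5 + x^{2} - 3 x$)
$b{\left(q{\left(4 \right)} \right)} 5753 = \left(5 + \left(-3\right)^{2} - -9\right) 5753 = \left(5 + 9 + 9\right) 5753 = 23 \cdot 5753 = 132319$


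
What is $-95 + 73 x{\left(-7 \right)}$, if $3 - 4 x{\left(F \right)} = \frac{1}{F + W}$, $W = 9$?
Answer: $- \frac{395}{8} \approx -49.375$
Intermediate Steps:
$x{\left(F \right)} = \frac{3}{4} - \frac{1}{4 \left(9 + F\right)}$ ($x{\left(F \right)} = \frac{3}{4} - \frac{1}{4 \left(F + 9\right)} = \frac{3}{4} - \frac{1}{4 \left(9 + F\right)}$)
$-95 + 73 x{\left(-7 \right)} = -95 + 73 \frac{26 + 3 \left(-7\right)}{4 \left(9 - 7\right)} = -95 + 73 \frac{26 - 21}{4 \cdot 2} = -95 + 73 \cdot \frac{1}{4} \cdot \frac{1}{2} \cdot 5 = -95 + 73 \cdot \frac{5}{8} = -95 + \frac{365}{8} = - \frac{395}{8}$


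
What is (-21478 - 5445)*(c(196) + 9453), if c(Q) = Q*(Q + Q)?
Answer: -2323051055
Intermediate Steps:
c(Q) = 2*Q² (c(Q) = Q*(2*Q) = 2*Q²)
(-21478 - 5445)*(c(196) + 9453) = (-21478 - 5445)*(2*196² + 9453) = -26923*(2*38416 + 9453) = -26923*(76832 + 9453) = -26923*86285 = -2323051055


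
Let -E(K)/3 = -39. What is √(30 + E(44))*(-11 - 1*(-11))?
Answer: 0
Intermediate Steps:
E(K) = 117 (E(K) = -3*(-39) = 117)
√(30 + E(44))*(-11 - 1*(-11)) = √(30 + 117)*(-11 - 1*(-11)) = √147*(-11 + 11) = (7*√3)*0 = 0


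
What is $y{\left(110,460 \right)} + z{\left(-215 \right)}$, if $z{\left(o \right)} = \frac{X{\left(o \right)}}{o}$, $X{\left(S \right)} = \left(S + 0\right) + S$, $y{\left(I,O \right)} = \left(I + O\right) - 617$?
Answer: $-45$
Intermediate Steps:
$y{\left(I,O \right)} = -617 + I + O$
$X{\left(S \right)} = 2 S$ ($X{\left(S \right)} = S + S = 2 S$)
$z{\left(o \right)} = 2$ ($z{\left(o \right)} = \frac{2 o}{o} = 2$)
$y{\left(110,460 \right)} + z{\left(-215 \right)} = \left(-617 + 110 + 460\right) + 2 = -47 + 2 = -45$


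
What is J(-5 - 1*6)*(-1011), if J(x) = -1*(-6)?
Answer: -6066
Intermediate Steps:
J(x) = 6
J(-5 - 1*6)*(-1011) = 6*(-1011) = -6066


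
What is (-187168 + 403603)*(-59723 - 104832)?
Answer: -35615461425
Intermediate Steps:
(-187168 + 403603)*(-59723 - 104832) = 216435*(-164555) = -35615461425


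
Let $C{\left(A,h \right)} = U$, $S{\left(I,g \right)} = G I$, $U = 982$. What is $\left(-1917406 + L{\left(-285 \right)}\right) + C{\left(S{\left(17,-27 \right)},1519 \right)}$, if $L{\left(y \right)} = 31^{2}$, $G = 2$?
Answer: $-1915463$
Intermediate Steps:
$S{\left(I,g \right)} = 2 I$
$C{\left(A,h \right)} = 982$
$L{\left(y \right)} = 961$
$\left(-1917406 + L{\left(-285 \right)}\right) + C{\left(S{\left(17,-27 \right)},1519 \right)} = \left(-1917406 + 961\right) + 982 = -1916445 + 982 = -1915463$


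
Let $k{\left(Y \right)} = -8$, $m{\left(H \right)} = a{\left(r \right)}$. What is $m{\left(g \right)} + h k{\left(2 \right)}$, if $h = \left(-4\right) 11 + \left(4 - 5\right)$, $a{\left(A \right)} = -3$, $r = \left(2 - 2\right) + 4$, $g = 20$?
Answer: $357$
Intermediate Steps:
$r = 4$ ($r = 0 + 4 = 4$)
$m{\left(H \right)} = -3$
$h = -45$ ($h = -44 + \left(4 - 5\right) = -44 - 1 = -45$)
$m{\left(g \right)} + h k{\left(2 \right)} = -3 - -360 = -3 + 360 = 357$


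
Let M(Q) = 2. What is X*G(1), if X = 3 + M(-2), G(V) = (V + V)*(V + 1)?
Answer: 20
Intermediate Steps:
G(V) = 2*V*(1 + V) (G(V) = (2*V)*(1 + V) = 2*V*(1 + V))
X = 5 (X = 3 + 2 = 5)
X*G(1) = 5*(2*1*(1 + 1)) = 5*(2*1*2) = 5*4 = 20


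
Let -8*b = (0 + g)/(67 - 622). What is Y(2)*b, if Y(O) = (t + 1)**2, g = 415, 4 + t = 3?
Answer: 0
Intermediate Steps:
t = -1 (t = -4 + 3 = -1)
Y(O) = 0 (Y(O) = (-1 + 1)**2 = 0**2 = 0)
b = 83/888 (b = -(0 + 415)/(8*(67 - 622)) = -415/(8*(-555)) = -415*(-1)/(8*555) = -1/8*(-83/111) = 83/888 ≈ 0.093468)
Y(2)*b = 0*(83/888) = 0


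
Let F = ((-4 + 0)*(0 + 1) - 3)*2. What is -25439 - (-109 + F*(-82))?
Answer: -26478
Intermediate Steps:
F = -14 (F = (-4*1 - 3)*2 = (-4 - 3)*2 = -7*2 = -14)
-25439 - (-109 + F*(-82)) = -25439 - (-109 - 14*(-82)) = -25439 - (-109 + 1148) = -25439 - 1*1039 = -25439 - 1039 = -26478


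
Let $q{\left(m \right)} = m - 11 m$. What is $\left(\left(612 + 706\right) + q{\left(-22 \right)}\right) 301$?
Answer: $462938$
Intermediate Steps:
$q{\left(m \right)} = - 10 m$ ($q{\left(m \right)} = m - 11 m = - 10 m$)
$\left(\left(612 + 706\right) + q{\left(-22 \right)}\right) 301 = \left(\left(612 + 706\right) - -220\right) 301 = \left(1318 + 220\right) 301 = 1538 \cdot 301 = 462938$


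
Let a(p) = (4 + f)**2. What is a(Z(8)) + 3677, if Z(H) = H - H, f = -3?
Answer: 3678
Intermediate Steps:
Z(H) = 0
a(p) = 1 (a(p) = (4 - 3)**2 = 1**2 = 1)
a(Z(8)) + 3677 = 1 + 3677 = 3678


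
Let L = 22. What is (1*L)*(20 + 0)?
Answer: 440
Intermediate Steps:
(1*L)*(20 + 0) = (1*22)*(20 + 0) = 22*20 = 440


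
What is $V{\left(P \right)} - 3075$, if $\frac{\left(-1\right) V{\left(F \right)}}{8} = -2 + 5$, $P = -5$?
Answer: $-3099$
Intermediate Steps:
$V{\left(F \right)} = -24$ ($V{\left(F \right)} = - 8 \left(-2 + 5\right) = \left(-8\right) 3 = -24$)
$V{\left(P \right)} - 3075 = -24 - 3075 = -3099$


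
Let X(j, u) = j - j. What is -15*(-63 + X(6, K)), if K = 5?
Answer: 945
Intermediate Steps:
X(j, u) = 0
-15*(-63 + X(6, K)) = -15*(-63 + 0) = -15*(-63) = 945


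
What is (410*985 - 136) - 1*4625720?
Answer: -4222006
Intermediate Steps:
(410*985 - 136) - 1*4625720 = (403850 - 136) - 4625720 = 403714 - 4625720 = -4222006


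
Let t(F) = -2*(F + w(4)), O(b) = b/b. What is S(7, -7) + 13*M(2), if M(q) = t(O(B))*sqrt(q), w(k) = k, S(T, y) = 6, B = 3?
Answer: 6 - 130*sqrt(2) ≈ -177.85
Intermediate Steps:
O(b) = 1
t(F) = -8 - 2*F (t(F) = -2*(F + 4) = -2*(4 + F) = -8 - 2*F)
M(q) = -10*sqrt(q) (M(q) = (-8 - 2*1)*sqrt(q) = (-8 - 2)*sqrt(q) = -10*sqrt(q))
S(7, -7) + 13*M(2) = 6 + 13*(-10*sqrt(2)) = 6 - 130*sqrt(2)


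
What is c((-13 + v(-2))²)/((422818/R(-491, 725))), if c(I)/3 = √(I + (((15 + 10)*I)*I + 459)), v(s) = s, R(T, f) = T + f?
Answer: 1053*√140701/211409 ≈ 1.8683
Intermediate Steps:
c(I) = 3*√(459 + I + 25*I²) (c(I) = 3*√(I + (((15 + 10)*I)*I + 459)) = 3*√(I + ((25*I)*I + 459)) = 3*√(I + (25*I² + 459)) = 3*√(I + (459 + 25*I²)) = 3*√(459 + I + 25*I²))
c((-13 + v(-2))²)/((422818/R(-491, 725))) = (3*√(459 + (-13 - 2)² + 25*((-13 - 2)²)²))/((422818/(-491 + 725))) = (3*√(459 + (-15)² + 25*((-15)²)²))/((422818/234)) = (3*√(459 + 225 + 25*225²))/((422818*(1/234))) = (3*√(459 + 225 + 25*50625))/(211409/117) = (3*√(459 + 225 + 1265625))*(117/211409) = (3*√1266309)*(117/211409) = (3*(3*√140701))*(117/211409) = (9*√140701)*(117/211409) = 1053*√140701/211409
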